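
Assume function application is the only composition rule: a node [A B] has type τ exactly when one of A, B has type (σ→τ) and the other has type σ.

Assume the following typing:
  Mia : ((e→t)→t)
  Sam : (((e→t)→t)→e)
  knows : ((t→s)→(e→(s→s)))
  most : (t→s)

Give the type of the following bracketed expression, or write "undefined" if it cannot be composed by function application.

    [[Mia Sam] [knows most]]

(s→s)

[Mia Sam]: (((e→t)→t)→e) applied to ((e→t)→t) yields e.
[knows most]: ((t→s)→(e→(s→s))) applied to (t→s) yields (e→(s→s)).
[[Mia Sam] [knows most]]: (e→(s→s)) applied to e yields (s→s).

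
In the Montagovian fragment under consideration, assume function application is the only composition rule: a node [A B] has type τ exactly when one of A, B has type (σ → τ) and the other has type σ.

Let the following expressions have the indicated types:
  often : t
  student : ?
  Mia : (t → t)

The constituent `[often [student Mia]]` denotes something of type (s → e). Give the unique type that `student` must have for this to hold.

((t → t) → (t → (s → e)))

At [often [student Mia]] (required: (s → e)): often is t, which is not a function with range (s → e); hence [student Mia] is the functor — type (t → (s → e)).
At [student Mia] (required: (t → (s → e))): Mia is (t → t), which is not a function with range (t → (s → e)); hence student is the functor — type ((t → t) → (t → (s → e))).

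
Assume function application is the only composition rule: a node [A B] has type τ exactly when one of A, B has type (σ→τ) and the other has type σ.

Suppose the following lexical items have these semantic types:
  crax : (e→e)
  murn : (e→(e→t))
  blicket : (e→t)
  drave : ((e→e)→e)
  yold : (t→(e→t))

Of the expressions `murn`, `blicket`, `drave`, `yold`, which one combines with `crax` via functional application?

murn : (e→(e→t)) — no; crax wants e, and murn wants e.
blicket : (e→t) — no; crax wants e, and blicket wants e.
drave — combines: drave : ((e→e)→e) takes crax : (e→e) as argument, giving e.
yold : (t→(e→t)) — no; crax wants e, and yold wants t.

drave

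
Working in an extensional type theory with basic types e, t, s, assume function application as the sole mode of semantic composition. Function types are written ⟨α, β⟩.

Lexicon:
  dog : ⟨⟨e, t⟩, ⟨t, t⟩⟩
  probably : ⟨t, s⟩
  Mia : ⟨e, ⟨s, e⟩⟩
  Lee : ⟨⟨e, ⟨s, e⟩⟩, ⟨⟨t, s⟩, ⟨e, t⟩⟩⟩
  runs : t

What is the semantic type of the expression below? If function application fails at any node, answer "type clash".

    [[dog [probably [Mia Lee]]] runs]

[Mia Lee]: Lee is ⟨⟨e, ⟨s, e⟩⟩, ⟨⟨t, s⟩, ⟨e, t⟩⟩⟩, Mia is ⟨e, ⟨s, e⟩⟩; result ⟨⟨t, s⟩, ⟨e, t⟩⟩.
[probably [Mia Lee]]: [Mia Lee] is ⟨⟨t, s⟩, ⟨e, t⟩⟩, probably is ⟨t, s⟩; result ⟨e, t⟩.
[dog [probably [Mia Lee]]]: dog is ⟨⟨e, t⟩, ⟨t, t⟩⟩, [probably [Mia Lee]] is ⟨e, t⟩; result ⟨t, t⟩.
[[dog [probably [Mia Lee]]] runs]: [dog [probably [Mia Lee]]] is ⟨t, t⟩, runs is t; result t.

t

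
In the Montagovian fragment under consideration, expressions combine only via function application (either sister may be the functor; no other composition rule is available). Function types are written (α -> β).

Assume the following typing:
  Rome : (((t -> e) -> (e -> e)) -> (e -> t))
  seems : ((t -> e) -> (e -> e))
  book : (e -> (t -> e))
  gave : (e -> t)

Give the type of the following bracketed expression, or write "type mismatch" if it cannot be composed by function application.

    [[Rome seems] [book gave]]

type mismatch

[Rome seems] — Rome of type (((t -> e) -> (e -> e)) -> (e -> t)) combines with seems of type ((t -> e) -> (e -> e)): type (e -> t).
At [book gave]: neither (e -> (t -> e)) nor (e -> t) can take the other as argument; the node is ill-typed.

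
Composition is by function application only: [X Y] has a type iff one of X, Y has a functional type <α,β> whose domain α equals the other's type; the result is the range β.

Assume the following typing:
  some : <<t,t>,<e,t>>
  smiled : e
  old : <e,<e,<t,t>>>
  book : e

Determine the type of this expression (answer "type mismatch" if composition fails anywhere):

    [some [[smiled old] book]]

<e,t>

[smiled old]: functor old : <e,<e,<t,t>>>, argument smiled : e; result <e,<t,t>>.
[[smiled old] book]: functor [smiled old] : <e,<t,t>>, argument book : e; result <t,t>.
[some [[smiled old] book]]: functor some : <<t,t>,<e,t>>, argument [[smiled old] book] : <t,t>; result <e,t>.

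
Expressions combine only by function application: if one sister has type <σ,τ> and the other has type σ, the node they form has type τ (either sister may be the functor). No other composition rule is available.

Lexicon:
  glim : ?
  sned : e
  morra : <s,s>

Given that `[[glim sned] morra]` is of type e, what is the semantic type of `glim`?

For [[glim sned] morra] to have type e with morra of type <s,s>, [glim sned] must be the function: [glim sned] : <<s,s>,e>.
For [glim sned] to have type <<s,s>,e> with sned of type e, glim must be the function: glim : <e,<<s,s>,e>>.

<e,<<s,s>,e>>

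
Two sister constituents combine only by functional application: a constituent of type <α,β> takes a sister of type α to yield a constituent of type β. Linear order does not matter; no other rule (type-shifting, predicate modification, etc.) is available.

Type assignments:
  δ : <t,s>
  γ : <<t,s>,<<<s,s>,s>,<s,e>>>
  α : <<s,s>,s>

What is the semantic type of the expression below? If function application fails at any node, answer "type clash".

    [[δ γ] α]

<s,e>

[δ γ]: functor γ : <<t,s>,<<<s,s>,s>,<s,e>>>, argument δ : <t,s>; result <<<s,s>,s>,<s,e>>.
[[δ γ] α]: functor [δ γ] : <<<s,s>,s>,<s,e>>, argument α : <<s,s>,s>; result <s,e>.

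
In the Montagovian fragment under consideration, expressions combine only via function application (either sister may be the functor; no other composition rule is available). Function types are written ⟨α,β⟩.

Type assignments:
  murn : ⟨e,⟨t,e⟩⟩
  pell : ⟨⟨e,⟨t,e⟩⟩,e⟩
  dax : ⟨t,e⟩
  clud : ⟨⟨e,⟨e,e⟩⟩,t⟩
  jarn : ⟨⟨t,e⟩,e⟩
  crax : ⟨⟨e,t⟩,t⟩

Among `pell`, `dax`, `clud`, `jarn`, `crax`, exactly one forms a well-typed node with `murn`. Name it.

pell — combines: pell : ⟨⟨e,⟨t,e⟩⟩,e⟩ takes murn : ⟨e,⟨t,e⟩⟩ as argument, giving e.
dax : ⟨t,e⟩ — does not combine with murn.
clud : ⟨⟨e,⟨e,e⟩⟩,t⟩ — does not combine with murn.
jarn : ⟨⟨t,e⟩,e⟩ — does not combine with murn.
crax : ⟨⟨e,t⟩,t⟩ — does not combine with murn.

pell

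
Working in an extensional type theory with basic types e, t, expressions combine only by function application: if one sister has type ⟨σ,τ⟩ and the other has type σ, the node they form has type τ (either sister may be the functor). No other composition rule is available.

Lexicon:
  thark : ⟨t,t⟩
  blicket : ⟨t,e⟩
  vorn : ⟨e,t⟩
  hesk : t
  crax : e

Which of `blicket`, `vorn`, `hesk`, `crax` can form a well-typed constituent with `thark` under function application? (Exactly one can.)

hesk

blicket : ⟨t,e⟩ — does not combine with thark.
vorn : ⟨e,t⟩ — does not combine with thark.
hesk — combines: thark : ⟨t,t⟩ takes hesk : t as argument, giving t.
crax : e — does not combine with thark.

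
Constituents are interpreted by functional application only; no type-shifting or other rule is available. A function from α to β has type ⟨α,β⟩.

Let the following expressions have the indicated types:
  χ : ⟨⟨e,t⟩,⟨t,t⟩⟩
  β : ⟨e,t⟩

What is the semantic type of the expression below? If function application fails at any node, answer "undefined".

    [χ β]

⟨t,t⟩

[χ β]: ⟨⟨e,t⟩,⟨t,t⟩⟩ applied to ⟨e,t⟩ yields ⟨t,t⟩.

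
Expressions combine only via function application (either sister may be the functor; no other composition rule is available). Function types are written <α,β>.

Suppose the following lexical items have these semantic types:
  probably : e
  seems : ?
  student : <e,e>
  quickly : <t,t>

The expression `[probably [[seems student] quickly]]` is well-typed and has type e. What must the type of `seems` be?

<<e,e>,<<t,t>,<e,e>>>

[probably [[seems student] quickly]] is required to be e. probably : e cannot yield e as functor, so [[seems student] quickly] : <e,e>.
[[seems student] quickly] is required to be <e,e>. quickly : <t,t> cannot yield <e,e> as functor, so [seems student] : <<t,t>,<e,e>>.
[seems student] is required to be <<t,t>,<e,e>>. student : <e,e> cannot yield <<t,t>,<e,e>> as functor, so seems : <<e,e>,<<t,t>,<e,e>>>.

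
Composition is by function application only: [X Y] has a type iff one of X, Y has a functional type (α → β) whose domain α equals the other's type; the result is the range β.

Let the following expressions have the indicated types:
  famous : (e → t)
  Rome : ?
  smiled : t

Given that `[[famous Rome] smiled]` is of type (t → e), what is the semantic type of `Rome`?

((e → t) → (t → (t → e)))

[[famous Rome] smiled] is required to be (t → e). smiled : t cannot yield (t → e) as functor, so [famous Rome] : (t → (t → e)).
[famous Rome] is required to be (t → (t → e)). famous : (e → t) cannot yield (t → (t → e)) as functor, so Rome : ((e → t) → (t → (t → e))).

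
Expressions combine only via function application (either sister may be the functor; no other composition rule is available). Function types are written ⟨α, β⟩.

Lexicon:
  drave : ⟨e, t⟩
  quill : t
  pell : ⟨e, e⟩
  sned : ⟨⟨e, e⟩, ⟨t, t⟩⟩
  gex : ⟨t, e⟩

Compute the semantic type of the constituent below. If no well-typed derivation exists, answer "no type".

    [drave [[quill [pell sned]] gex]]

[pell sned]: sned is ⟨⟨e, e⟩, ⟨t, t⟩⟩, pell is ⟨e, e⟩; result ⟨t, t⟩.
[quill [pell sned]]: [pell sned] is ⟨t, t⟩, quill is t; result t.
[[quill [pell sned]] gex]: gex is ⟨t, e⟩, [quill [pell sned]] is t; result e.
[drave [[quill [pell sned]] gex]]: drave is ⟨e, t⟩, [[quill [pell sned]] gex] is e; result t.

t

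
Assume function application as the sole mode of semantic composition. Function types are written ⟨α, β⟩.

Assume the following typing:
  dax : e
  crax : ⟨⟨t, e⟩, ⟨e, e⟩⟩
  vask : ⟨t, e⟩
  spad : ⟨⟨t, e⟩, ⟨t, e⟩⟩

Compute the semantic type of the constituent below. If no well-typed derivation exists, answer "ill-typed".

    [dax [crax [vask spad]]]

[vask spad]: functor spad : ⟨⟨t, e⟩, ⟨t, e⟩⟩, argument vask : ⟨t, e⟩; result ⟨t, e⟩.
[crax [vask spad]]: functor crax : ⟨⟨t, e⟩, ⟨e, e⟩⟩, argument [vask spad] : ⟨t, e⟩; result ⟨e, e⟩.
[dax [crax [vask spad]]]: functor [crax [vask spad]] : ⟨e, e⟩, argument dax : e; result e.

e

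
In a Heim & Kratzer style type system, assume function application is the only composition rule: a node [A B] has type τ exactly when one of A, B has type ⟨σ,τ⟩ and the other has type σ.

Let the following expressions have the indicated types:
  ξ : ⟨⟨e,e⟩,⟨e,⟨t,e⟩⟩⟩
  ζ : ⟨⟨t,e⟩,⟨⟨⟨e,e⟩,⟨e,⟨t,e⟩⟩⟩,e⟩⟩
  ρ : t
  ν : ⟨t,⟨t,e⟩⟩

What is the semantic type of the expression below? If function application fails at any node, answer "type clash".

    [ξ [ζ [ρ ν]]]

[ρ ν]: functor ν : ⟨t,⟨t,e⟩⟩, argument ρ : t; result ⟨t,e⟩.
[ζ [ρ ν]]: functor ζ : ⟨⟨t,e⟩,⟨⟨⟨e,e⟩,⟨e,⟨t,e⟩⟩⟩,e⟩⟩, argument [ρ ν] : ⟨t,e⟩; result ⟨⟨⟨e,e⟩,⟨e,⟨t,e⟩⟩⟩,e⟩.
[ξ [ζ [ρ ν]]]: functor [ζ [ρ ν]] : ⟨⟨⟨e,e⟩,⟨e,⟨t,e⟩⟩⟩,e⟩, argument ξ : ⟨⟨e,e⟩,⟨e,⟨t,e⟩⟩⟩; result e.

e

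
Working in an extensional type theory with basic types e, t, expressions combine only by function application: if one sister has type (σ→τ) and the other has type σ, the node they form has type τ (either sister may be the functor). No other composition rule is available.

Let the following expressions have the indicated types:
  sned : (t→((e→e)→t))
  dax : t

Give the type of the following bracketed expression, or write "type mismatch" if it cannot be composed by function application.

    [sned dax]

((e→e)→t)

[sned dax] — sned of type (t→((e→e)→t)) combines with dax of type t: type ((e→e)→t).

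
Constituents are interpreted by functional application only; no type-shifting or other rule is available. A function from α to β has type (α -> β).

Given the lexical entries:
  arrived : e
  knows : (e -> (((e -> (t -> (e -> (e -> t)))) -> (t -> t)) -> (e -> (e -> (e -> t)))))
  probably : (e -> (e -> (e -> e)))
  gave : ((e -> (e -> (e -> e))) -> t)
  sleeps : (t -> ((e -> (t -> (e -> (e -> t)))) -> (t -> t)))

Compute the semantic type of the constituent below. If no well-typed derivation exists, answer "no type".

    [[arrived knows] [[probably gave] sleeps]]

(e -> (e -> (e -> t)))

[arrived knows]: functor knows : (e -> (((e -> (t -> (e -> (e -> t)))) -> (t -> t)) -> (e -> (e -> (e -> t))))), argument arrived : e; result (((e -> (t -> (e -> (e -> t)))) -> (t -> t)) -> (e -> (e -> (e -> t)))).
[probably gave]: functor gave : ((e -> (e -> (e -> e))) -> t), argument probably : (e -> (e -> (e -> e))); result t.
[[probably gave] sleeps]: functor sleeps : (t -> ((e -> (t -> (e -> (e -> t)))) -> (t -> t))), argument [probably gave] : t; result ((e -> (t -> (e -> (e -> t)))) -> (t -> t)).
[[arrived knows] [[probably gave] sleeps]]: functor [arrived knows] : (((e -> (t -> (e -> (e -> t)))) -> (t -> t)) -> (e -> (e -> (e -> t)))), argument [[probably gave] sleeps] : ((e -> (t -> (e -> (e -> t)))) -> (t -> t)); result (e -> (e -> (e -> t))).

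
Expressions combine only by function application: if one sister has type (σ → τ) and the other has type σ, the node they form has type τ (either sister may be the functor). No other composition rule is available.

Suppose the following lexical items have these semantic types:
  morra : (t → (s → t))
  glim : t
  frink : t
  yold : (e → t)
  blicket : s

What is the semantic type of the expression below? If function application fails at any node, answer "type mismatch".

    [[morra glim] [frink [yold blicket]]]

[morra glim]: (t → (s → t)) applied to t yields (s → t).
[yold blicket]: (e → t) and s cannot combine by function application — type clash.

type mismatch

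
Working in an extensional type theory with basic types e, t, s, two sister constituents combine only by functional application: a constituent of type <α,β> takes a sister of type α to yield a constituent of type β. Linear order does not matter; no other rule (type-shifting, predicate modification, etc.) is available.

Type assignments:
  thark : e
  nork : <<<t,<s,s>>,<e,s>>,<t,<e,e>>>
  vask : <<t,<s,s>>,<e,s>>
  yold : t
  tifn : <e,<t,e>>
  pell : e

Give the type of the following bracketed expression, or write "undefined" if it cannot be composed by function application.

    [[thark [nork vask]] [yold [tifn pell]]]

At [nork vask], nork : <<<t,<s,s>>,<e,s>>,<t,<e,e>>> takes vask : <<t,<s,s>>,<e,s>>, giving <t,<e,e>>.
[thark [nork vask]]: e and <t,<e,e>> cannot combine by function application — type clash.

undefined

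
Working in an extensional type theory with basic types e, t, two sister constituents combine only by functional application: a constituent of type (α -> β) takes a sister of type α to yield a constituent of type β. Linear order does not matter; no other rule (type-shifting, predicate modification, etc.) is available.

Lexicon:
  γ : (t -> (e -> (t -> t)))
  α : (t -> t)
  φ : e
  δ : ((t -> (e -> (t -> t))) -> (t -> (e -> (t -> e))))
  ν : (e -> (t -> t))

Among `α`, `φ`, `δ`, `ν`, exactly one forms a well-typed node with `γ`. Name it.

α : (t -> t) — does not combine with γ.
φ : e — does not combine with γ.
δ — combines: δ : ((t -> (e -> (t -> t))) -> (t -> (e -> (t -> e)))) takes γ : (t -> (e -> (t -> t))) as argument, giving (t -> (e -> (t -> e))).
ν : (e -> (t -> t)) — does not combine with γ.

δ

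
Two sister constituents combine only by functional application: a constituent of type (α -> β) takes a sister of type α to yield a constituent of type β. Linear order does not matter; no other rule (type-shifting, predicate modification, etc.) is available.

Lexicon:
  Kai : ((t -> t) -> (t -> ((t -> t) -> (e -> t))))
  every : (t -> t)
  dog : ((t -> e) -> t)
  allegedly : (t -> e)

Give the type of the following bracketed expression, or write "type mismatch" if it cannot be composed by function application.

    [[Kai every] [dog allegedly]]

((t -> t) -> (e -> t))

[Kai every]: Kai is ((t -> t) -> (t -> ((t -> t) -> (e -> t)))), every is (t -> t); result (t -> ((t -> t) -> (e -> t))).
[dog allegedly]: dog is ((t -> e) -> t), allegedly is (t -> e); result t.
[[Kai every] [dog allegedly]]: [Kai every] is (t -> ((t -> t) -> (e -> t))), [dog allegedly] is t; result ((t -> t) -> (e -> t)).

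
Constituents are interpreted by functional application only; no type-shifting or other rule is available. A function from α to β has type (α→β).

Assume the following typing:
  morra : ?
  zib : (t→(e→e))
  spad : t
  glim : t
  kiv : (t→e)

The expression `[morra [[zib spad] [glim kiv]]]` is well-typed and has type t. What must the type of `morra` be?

For [morra [[zib spad] [glim kiv]]] to have type t with [[zib spad] [glim kiv]] of type e, morra must be the function: morra : (e→t).

(e→t)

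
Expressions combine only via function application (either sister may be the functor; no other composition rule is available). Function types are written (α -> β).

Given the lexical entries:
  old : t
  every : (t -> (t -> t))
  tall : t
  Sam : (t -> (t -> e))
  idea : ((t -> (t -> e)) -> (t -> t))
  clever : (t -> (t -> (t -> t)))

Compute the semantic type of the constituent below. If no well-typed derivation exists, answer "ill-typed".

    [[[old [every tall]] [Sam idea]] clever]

(t -> (t -> t))

[every tall] — every of type (t -> (t -> t)) combines with tall of type t: type (t -> t).
[old [every tall]] — [every tall] of type (t -> t) combines with old of type t: type t.
[Sam idea] — idea of type ((t -> (t -> e)) -> (t -> t)) combines with Sam of type (t -> (t -> e)): type (t -> t).
[[old [every tall]] [Sam idea]] — [Sam idea] of type (t -> t) combines with [old [every tall]] of type t: type t.
[[[old [every tall]] [Sam idea]] clever] — clever of type (t -> (t -> (t -> t))) combines with [[old [every tall]] [Sam idea]] of type t: type (t -> (t -> t)).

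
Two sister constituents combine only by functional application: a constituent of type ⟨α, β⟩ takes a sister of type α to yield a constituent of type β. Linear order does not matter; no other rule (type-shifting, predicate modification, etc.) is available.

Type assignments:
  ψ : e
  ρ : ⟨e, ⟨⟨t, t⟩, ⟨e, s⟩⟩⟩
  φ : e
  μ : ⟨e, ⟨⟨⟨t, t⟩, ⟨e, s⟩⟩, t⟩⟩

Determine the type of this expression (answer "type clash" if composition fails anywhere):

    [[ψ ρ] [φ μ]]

t

[ψ ρ]: functor ρ : ⟨e, ⟨⟨t, t⟩, ⟨e, s⟩⟩⟩, argument ψ : e; result ⟨⟨t, t⟩, ⟨e, s⟩⟩.
[φ μ]: functor μ : ⟨e, ⟨⟨⟨t, t⟩, ⟨e, s⟩⟩, t⟩⟩, argument φ : e; result ⟨⟨⟨t, t⟩, ⟨e, s⟩⟩, t⟩.
[[ψ ρ] [φ μ]]: functor [φ μ] : ⟨⟨⟨t, t⟩, ⟨e, s⟩⟩, t⟩, argument [ψ ρ] : ⟨⟨t, t⟩, ⟨e, s⟩⟩; result t.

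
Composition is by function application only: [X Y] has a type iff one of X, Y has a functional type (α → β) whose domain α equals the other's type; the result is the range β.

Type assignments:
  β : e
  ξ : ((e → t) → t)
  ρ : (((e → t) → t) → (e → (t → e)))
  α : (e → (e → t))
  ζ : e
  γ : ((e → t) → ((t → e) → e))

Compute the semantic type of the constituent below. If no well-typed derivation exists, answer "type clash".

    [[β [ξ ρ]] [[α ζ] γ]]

e

At [ξ ρ], ρ : (((e → t) → t) → (e → (t → e))) takes ξ : ((e → t) → t), giving (e → (t → e)).
At [β [ξ ρ]], [ξ ρ] : (e → (t → e)) takes β : e, giving (t → e).
At [α ζ], α : (e → (e → t)) takes ζ : e, giving (e → t).
At [[α ζ] γ], γ : ((e → t) → ((t → e) → e)) takes [α ζ] : (e → t), giving ((t → e) → e).
At [[β [ξ ρ]] [[α ζ] γ]], [[α ζ] γ] : ((t → e) → e) takes [β [ξ ρ]] : (t → e), giving e.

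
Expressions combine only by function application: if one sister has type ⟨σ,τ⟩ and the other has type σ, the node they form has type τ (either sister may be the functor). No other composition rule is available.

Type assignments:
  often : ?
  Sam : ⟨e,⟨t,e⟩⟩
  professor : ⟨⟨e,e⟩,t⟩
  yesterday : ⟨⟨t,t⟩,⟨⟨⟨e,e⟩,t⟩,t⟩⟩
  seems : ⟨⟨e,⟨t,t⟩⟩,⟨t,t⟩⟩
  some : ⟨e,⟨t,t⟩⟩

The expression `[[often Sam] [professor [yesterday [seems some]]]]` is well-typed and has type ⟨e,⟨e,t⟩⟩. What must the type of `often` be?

At [[often Sam] [professor [yesterday [seems some]]]] (required: ⟨e,⟨e,t⟩⟩): [professor [yesterday [seems some]]] is t, which is not a function with range ⟨e,⟨e,t⟩⟩; hence [often Sam] is the functor — type ⟨t,⟨e,⟨e,t⟩⟩⟩.
At [often Sam] (required: ⟨t,⟨e,⟨e,t⟩⟩⟩): Sam is ⟨e,⟨t,e⟩⟩, which is not a function with range ⟨t,⟨e,⟨e,t⟩⟩⟩; hence often is the functor — type ⟨⟨e,⟨t,e⟩⟩,⟨t,⟨e,⟨e,t⟩⟩⟩⟩.

⟨⟨e,⟨t,e⟩⟩,⟨t,⟨e,⟨e,t⟩⟩⟩⟩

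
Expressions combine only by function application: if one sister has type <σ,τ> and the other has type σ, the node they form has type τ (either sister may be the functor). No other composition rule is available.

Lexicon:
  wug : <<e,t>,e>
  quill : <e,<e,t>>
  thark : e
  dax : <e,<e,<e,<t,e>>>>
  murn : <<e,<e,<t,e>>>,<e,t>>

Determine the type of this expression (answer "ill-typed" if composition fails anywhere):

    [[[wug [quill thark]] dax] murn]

<e,t>

[quill thark]: <e,<e,t>> applied to e yields <e,t>.
[wug [quill thark]]: <<e,t>,e> applied to <e,t> yields e.
[[wug [quill thark]] dax]: <e,<e,<e,<t,e>>>> applied to e yields <e,<e,<t,e>>>.
[[[wug [quill thark]] dax] murn]: <<e,<e,<t,e>>>,<e,t>> applied to <e,<e,<t,e>>> yields <e,t>.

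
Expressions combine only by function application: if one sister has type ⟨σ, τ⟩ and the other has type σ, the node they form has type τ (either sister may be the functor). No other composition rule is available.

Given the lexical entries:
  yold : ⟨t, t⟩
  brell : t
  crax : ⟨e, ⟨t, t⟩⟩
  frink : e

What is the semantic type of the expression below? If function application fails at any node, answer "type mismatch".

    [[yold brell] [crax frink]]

[yold brell]: ⟨t, t⟩ applied to t yields t.
[crax frink]: ⟨e, ⟨t, t⟩⟩ applied to e yields ⟨t, t⟩.
[[yold brell] [crax frink]]: ⟨t, t⟩ applied to t yields t.

t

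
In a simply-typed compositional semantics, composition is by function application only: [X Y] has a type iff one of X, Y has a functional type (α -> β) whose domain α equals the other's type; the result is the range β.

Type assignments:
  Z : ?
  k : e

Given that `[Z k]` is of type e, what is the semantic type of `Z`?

(e -> e)

[Z k] is required to be e. k : e cannot yield e as functor, so Z : (e -> e).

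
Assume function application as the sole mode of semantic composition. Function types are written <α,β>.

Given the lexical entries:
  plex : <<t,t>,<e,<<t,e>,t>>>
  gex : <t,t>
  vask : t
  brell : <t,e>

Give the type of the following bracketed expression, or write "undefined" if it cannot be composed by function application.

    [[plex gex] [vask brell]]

<<t,e>,t>

[plex gex]: plex is <<t,t>,<e,<<t,e>,t>>>, gex is <t,t>; result <e,<<t,e>,t>>.
[vask brell]: brell is <t,e>, vask is t; result e.
[[plex gex] [vask brell]]: [plex gex] is <e,<<t,e>,t>>, [vask brell] is e; result <<t,e>,t>.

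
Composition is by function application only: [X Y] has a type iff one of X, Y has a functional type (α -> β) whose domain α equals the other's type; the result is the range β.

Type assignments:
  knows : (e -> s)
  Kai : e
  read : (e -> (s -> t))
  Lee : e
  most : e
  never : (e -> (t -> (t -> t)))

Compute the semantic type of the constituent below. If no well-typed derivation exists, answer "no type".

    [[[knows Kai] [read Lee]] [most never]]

(t -> t)

[knows Kai]: knows is (e -> s), Kai is e; result s.
[read Lee]: read is (e -> (s -> t)), Lee is e; result (s -> t).
[[knows Kai] [read Lee]]: [read Lee] is (s -> t), [knows Kai] is s; result t.
[most never]: never is (e -> (t -> (t -> t))), most is e; result (t -> (t -> t)).
[[[knows Kai] [read Lee]] [most never]]: [most never] is (t -> (t -> t)), [[knows Kai] [read Lee]] is t; result (t -> t).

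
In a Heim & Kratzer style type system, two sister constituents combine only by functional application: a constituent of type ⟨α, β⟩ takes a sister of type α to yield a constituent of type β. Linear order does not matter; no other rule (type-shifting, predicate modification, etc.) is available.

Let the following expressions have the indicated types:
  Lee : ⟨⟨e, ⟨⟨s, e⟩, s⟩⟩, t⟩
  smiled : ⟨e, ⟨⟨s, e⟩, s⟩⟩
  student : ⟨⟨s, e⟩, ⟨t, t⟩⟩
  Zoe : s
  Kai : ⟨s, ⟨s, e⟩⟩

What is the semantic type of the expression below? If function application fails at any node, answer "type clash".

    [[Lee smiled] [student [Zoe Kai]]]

At [Lee smiled], Lee : ⟨⟨e, ⟨⟨s, e⟩, s⟩⟩, t⟩ takes smiled : ⟨e, ⟨⟨s, e⟩, s⟩⟩, giving t.
At [Zoe Kai], Kai : ⟨s, ⟨s, e⟩⟩ takes Zoe : s, giving ⟨s, e⟩.
At [student [Zoe Kai]], student : ⟨⟨s, e⟩, ⟨t, t⟩⟩ takes [Zoe Kai] : ⟨s, e⟩, giving ⟨t, t⟩.
At [[Lee smiled] [student [Zoe Kai]]], [student [Zoe Kai]] : ⟨t, t⟩ takes [Lee smiled] : t, giving t.

t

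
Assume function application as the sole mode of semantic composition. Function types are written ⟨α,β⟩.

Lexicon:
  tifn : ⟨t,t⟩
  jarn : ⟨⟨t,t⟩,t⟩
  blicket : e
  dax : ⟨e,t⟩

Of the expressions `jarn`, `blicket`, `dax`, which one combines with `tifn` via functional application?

jarn — combines: jarn : ⟨⟨t,t⟩,t⟩ takes tifn : ⟨t,t⟩ as argument, giving t.
blicket : e — neither side's domain matches the other.
dax : ⟨e,t⟩ — neither side's domain matches the other.

jarn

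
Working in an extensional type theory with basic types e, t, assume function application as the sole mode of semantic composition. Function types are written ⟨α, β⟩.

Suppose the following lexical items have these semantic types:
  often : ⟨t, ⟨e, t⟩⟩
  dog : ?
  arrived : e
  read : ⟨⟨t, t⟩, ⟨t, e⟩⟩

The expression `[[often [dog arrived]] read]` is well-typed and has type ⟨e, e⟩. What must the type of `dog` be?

[[often [dog arrived]] read] is required to be ⟨e, e⟩. read : ⟨⟨t, t⟩, ⟨t, e⟩⟩ cannot yield ⟨e, e⟩ as functor, so [often [dog arrived]] : ⟨⟨⟨t, t⟩, ⟨t, e⟩⟩, ⟨e, e⟩⟩.
[often [dog arrived]] is required to be ⟨⟨⟨t, t⟩, ⟨t, e⟩⟩, ⟨e, e⟩⟩. often : ⟨t, ⟨e, t⟩⟩ cannot yield ⟨⟨⟨t, t⟩, ⟨t, e⟩⟩, ⟨e, e⟩⟩ as functor, so [dog arrived] : ⟨⟨t, ⟨e, t⟩⟩, ⟨⟨⟨t, t⟩, ⟨t, e⟩⟩, ⟨e, e⟩⟩⟩.
[dog arrived] is required to be ⟨⟨t, ⟨e, t⟩⟩, ⟨⟨⟨t, t⟩, ⟨t, e⟩⟩, ⟨e, e⟩⟩⟩. arrived : e cannot yield ⟨⟨t, ⟨e, t⟩⟩, ⟨⟨⟨t, t⟩, ⟨t, e⟩⟩, ⟨e, e⟩⟩⟩ as functor, so dog : ⟨e, ⟨⟨t, ⟨e, t⟩⟩, ⟨⟨⟨t, t⟩, ⟨t, e⟩⟩, ⟨e, e⟩⟩⟩⟩.

⟨e, ⟨⟨t, ⟨e, t⟩⟩, ⟨⟨⟨t, t⟩, ⟨t, e⟩⟩, ⟨e, e⟩⟩⟩⟩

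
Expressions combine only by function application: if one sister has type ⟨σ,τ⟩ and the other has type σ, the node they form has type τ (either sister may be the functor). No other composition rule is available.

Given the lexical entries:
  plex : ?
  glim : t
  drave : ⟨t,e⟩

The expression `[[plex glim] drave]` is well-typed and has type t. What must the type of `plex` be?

⟨t,⟨⟨t,e⟩,t⟩⟩

[[plex glim] drave] is required to be t. drave : ⟨t,e⟩ cannot yield t as functor, so [plex glim] : ⟨⟨t,e⟩,t⟩.
[plex glim] is required to be ⟨⟨t,e⟩,t⟩. glim : t cannot yield ⟨⟨t,e⟩,t⟩ as functor, so plex : ⟨t,⟨⟨t,e⟩,t⟩⟩.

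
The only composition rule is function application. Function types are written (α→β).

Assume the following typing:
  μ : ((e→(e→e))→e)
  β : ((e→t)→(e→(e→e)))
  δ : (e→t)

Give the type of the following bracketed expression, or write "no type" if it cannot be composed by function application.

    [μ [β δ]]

At [β δ], β : ((e→t)→(e→(e→e))) takes δ : (e→t), giving (e→(e→e)).
At [μ [β δ]], μ : ((e→(e→e))→e) takes [β δ] : (e→(e→e)), giving e.

e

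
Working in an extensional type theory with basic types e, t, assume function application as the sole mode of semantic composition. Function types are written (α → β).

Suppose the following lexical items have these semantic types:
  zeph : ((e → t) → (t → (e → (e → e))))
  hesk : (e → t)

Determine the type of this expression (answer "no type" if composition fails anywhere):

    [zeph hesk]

[zeph hesk]: zeph is ((e → t) → (t → (e → (e → e)))), hesk is (e → t); result (t → (e → (e → e))).

(t → (e → (e → e)))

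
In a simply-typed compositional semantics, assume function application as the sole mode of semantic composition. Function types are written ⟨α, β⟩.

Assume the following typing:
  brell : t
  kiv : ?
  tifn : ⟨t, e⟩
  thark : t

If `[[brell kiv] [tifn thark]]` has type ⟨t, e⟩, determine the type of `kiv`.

⟨t, ⟨e, ⟨t, e⟩⟩⟩

[[brell kiv] [tifn thark]] must have type ⟨t, e⟩. The sister [tifn thark] has type e; that is not a function onto ⟨t, e⟩, so [brell kiv] must be the functor, of type ⟨e, ⟨t, e⟩⟩.
[brell kiv] must have type ⟨e, ⟨t, e⟩⟩. The sister brell has type t; that is not a function onto ⟨e, ⟨t, e⟩⟩, so kiv must be the functor, of type ⟨t, ⟨e, ⟨t, e⟩⟩⟩.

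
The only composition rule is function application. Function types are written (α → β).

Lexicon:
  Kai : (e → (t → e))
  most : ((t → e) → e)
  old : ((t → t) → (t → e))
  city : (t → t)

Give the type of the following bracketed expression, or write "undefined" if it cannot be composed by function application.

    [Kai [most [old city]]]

(t → e)

[old city]: old is ((t → t) → (t → e)), city is (t → t); result (t → e).
[most [old city]]: most is ((t → e) → e), [old city] is (t → e); result e.
[Kai [most [old city]]]: Kai is (e → (t → e)), [most [old city]] is e; result (t → e).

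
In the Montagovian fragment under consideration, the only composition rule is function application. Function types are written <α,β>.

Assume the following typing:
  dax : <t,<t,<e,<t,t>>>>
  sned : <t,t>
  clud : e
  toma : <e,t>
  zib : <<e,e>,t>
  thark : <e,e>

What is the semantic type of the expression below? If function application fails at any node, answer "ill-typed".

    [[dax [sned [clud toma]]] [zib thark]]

<e,<t,t>>

At [clud toma], toma : <e,t> takes clud : e, giving t.
At [sned [clud toma]], sned : <t,t> takes [clud toma] : t, giving t.
At [dax [sned [clud toma]]], dax : <t,<t,<e,<t,t>>>> takes [sned [clud toma]] : t, giving <t,<e,<t,t>>>.
At [zib thark], zib : <<e,e>,t> takes thark : <e,e>, giving t.
At [[dax [sned [clud toma]]] [zib thark]], [dax [sned [clud toma]]] : <t,<e,<t,t>>> takes [zib thark] : t, giving <e,<t,t>>.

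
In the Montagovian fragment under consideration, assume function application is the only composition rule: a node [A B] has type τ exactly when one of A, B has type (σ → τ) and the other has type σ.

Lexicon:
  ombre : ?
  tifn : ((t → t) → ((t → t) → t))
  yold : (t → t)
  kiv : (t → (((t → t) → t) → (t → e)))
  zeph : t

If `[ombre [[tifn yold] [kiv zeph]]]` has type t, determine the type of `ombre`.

At [ombre [[tifn yold] [kiv zeph]]] (required: t): [[tifn yold] [kiv zeph]] is (t → e), which is not a function with range t; hence ombre is the functor — type ((t → e) → t).

((t → e) → t)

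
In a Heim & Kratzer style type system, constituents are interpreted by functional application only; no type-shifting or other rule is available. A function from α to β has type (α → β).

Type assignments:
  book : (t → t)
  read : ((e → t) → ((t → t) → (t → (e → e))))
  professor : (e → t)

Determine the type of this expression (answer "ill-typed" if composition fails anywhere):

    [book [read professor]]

(t → (e → e))

At [read professor], read : ((e → t) → ((t → t) → (t → (e → e)))) takes professor : (e → t), giving ((t → t) → (t → (e → e))).
At [book [read professor]], [read professor] : ((t → t) → (t → (e → e))) takes book : (t → t), giving (t → (e → e)).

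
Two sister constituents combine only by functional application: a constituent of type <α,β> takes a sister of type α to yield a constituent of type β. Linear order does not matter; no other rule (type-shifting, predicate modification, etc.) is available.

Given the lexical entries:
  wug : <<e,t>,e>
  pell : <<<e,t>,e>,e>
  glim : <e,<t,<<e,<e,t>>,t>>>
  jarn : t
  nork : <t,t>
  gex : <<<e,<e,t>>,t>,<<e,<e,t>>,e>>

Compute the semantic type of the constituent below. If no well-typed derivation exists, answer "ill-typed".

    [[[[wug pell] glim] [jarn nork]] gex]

[wug pell]: pell is <<<e,t>,e>,e>, wug is <<e,t>,e>; result e.
[[wug pell] glim]: glim is <e,<t,<<e,<e,t>>,t>>>, [wug pell] is e; result <t,<<e,<e,t>>,t>>.
[jarn nork]: nork is <t,t>, jarn is t; result t.
[[[wug pell] glim] [jarn nork]]: [[wug pell] glim] is <t,<<e,<e,t>>,t>>, [jarn nork] is t; result <<e,<e,t>>,t>.
[[[[wug pell] glim] [jarn nork]] gex]: gex is <<<e,<e,t>>,t>,<<e,<e,t>>,e>>, [[[wug pell] glim] [jarn nork]] is <<e,<e,t>>,t>; result <<e,<e,t>>,e>.

<<e,<e,t>>,e>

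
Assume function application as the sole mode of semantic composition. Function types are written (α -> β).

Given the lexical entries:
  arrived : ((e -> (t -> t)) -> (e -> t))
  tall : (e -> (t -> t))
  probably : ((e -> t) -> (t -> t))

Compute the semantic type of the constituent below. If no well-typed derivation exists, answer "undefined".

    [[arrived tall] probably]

(t -> t)

[arrived tall]: arrived is ((e -> (t -> t)) -> (e -> t)), tall is (e -> (t -> t)); result (e -> t).
[[arrived tall] probably]: probably is ((e -> t) -> (t -> t)), [arrived tall] is (e -> t); result (t -> t).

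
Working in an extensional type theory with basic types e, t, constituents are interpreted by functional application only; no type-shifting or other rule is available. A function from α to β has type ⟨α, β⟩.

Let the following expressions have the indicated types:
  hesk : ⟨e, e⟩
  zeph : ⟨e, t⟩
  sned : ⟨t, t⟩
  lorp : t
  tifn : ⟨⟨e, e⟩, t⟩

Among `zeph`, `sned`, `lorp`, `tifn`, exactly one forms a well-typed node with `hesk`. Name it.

tifn

zeph : ⟨e, t⟩ — hesk needs e; zeph needs e; neither fits.
sned : ⟨t, t⟩ — hesk needs e; sned needs t; neither fits.
lorp : t — hesk needs e; lorp needs nothing (atomic); neither fits.
tifn — combines: tifn : ⟨⟨e, e⟩, t⟩ takes hesk : ⟨e, e⟩ as argument, giving t.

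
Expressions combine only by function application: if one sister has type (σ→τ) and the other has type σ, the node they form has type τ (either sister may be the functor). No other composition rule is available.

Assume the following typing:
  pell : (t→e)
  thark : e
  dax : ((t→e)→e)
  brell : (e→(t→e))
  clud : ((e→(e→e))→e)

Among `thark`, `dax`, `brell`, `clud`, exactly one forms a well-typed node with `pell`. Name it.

dax

thark : e — no; pell wants t, and thark wants nothing (atomic).
dax — combines: dax : ((t→e)→e) takes pell : (t→e) as argument, giving e.
brell : (e→(t→e)) — no; pell wants t, and brell wants e.
clud : ((e→(e→e))→e) — no; pell wants t, and clud wants (e→(e→e)).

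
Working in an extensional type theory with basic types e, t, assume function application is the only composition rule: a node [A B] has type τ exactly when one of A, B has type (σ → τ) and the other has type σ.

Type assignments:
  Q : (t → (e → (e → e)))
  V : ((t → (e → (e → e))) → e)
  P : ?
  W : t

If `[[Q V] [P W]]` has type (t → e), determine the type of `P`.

For [[Q V] [P W]] to have type (t → e) with [Q V] of type e, [P W] must be the function: [P W] : (e → (t → e)).
For [P W] to have type (e → (t → e)) with W of type t, P must be the function: P : (t → (e → (t → e))).

(t → (e → (t → e)))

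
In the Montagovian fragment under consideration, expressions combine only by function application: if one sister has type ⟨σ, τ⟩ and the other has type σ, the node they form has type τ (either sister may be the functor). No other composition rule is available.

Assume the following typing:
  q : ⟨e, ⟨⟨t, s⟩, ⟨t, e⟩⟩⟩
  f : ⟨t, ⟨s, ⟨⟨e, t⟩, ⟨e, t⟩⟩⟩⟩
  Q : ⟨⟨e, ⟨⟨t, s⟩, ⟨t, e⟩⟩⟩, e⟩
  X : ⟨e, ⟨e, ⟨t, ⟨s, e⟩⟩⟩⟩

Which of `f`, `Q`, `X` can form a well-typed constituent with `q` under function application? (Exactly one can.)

f : ⟨t, ⟨s, ⟨⟨e, t⟩, ⟨e, t⟩⟩⟩⟩ — no; q wants e, and f wants t.
Q — combines: Q : ⟨⟨e, ⟨⟨t, s⟩, ⟨t, e⟩⟩⟩, e⟩ takes q : ⟨e, ⟨⟨t, s⟩, ⟨t, e⟩⟩⟩ as argument, giving e.
X : ⟨e, ⟨e, ⟨t, ⟨s, e⟩⟩⟩⟩ — no; q wants e, and X wants e.

Q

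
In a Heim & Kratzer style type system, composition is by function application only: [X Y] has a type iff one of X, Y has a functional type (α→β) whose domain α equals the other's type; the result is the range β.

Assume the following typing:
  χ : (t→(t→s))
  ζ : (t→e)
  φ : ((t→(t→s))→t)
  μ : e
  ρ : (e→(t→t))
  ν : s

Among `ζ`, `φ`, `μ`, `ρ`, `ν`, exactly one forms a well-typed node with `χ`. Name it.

ζ : (t→e) — neither side's domain matches the other.
φ — combines: φ : ((t→(t→s))→t) takes χ : (t→(t→s)) as argument, giving t.
μ : e — neither side's domain matches the other.
ρ : (e→(t→t)) — neither side's domain matches the other.
ν : s — neither side's domain matches the other.

φ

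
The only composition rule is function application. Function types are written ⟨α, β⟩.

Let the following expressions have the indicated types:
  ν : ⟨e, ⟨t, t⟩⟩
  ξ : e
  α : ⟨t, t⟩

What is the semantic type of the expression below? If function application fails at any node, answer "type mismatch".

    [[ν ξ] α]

type mismatch

[ν ξ]: ν is ⟨e, ⟨t, t⟩⟩, ξ is e; result ⟨t, t⟩.
At [[ν ξ] α]: neither ⟨t, t⟩ nor ⟨t, t⟩ can take the other as argument; the node is ill-typed.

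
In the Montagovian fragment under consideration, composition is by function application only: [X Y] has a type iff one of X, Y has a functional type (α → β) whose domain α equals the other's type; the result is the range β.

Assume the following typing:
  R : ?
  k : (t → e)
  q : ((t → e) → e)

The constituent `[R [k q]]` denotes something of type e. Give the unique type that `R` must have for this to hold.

[R [k q]] must have type e. The sister [k q] has type e; that is not a function onto e, so R must be the functor, of type (e → e).

(e → e)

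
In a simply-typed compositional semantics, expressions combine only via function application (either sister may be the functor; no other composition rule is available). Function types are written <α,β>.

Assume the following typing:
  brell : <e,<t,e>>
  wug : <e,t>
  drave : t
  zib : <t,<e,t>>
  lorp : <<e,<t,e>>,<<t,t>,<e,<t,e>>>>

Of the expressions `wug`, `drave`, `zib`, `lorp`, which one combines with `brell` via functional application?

wug : <e,t> — brell needs e; wug needs e; neither fits.
drave : t — brell needs e; drave needs nothing (atomic); neither fits.
zib : <t,<e,t>> — brell needs e; zib needs t; neither fits.
lorp — combines: lorp : <<e,<t,e>>,<<t,t>,<e,<t,e>>>> takes brell : <e,<t,e>> as argument, giving <<t,t>,<e,<t,e>>>.

lorp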